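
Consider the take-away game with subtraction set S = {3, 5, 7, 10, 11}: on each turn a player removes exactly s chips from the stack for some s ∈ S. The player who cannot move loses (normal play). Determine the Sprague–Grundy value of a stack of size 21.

n :  0  1  2  3  4  5  6  7  8  9 10 11 12 13 14 15 16 17 18 19 20 21
G :  0  0  0  1  1  1  2  2  2  3  3  3  4  4  0  0  0  1  1  1  2  2

2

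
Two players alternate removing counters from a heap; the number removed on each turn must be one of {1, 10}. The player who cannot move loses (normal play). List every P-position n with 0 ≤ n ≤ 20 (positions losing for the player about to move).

G(0) = 0
G(1) = mex{0} = 1
G(2) = mex{1} = 0
G(3) = mex{0} = 1
G(4) = mex{1} = 0
G(5) = mex{0} = 1
G(6) = mex{1} = 0
G(7) = mex{0} = 1
G(8) = mex{1} = 0
G(9) = mex{0} = 1
G(10) = mex{1,0} = 2
G(11) = mex{2,1} = 0
G(12) = mex{0,0} = 1
G(13) = mex{1,1} = 0
G(14) = mex{0,0} = 1
G(15) = mex{1,1} = 0
G(16) = mex{0,0} = 1
G(17) = mex{1,1} = 0
G(18) = mex{0,0} = 1
G(19) = mex{1,1} = 0
G(20) = mex{0,2} = 1
P-positions are exactly the n with G(n) = 0.

0, 2, 4, 6, 8, 11, 13, 15, 17, 19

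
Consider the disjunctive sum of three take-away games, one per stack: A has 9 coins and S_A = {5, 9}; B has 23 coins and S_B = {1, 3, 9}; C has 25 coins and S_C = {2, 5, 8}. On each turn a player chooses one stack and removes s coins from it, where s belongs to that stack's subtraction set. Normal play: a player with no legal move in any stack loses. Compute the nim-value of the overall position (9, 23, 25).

2

Stack A, S = {5, 9}:
n : 0 1 2 3 4 5 6 7 8 9
G : 0 0 0 0 0 1 1 1 1 1
G_A(9) = 1.
Stack B, S = {1, 3, 9}:
n :  0  1  2  3  4  5  6  7  8  9 10 11 12 13 14 15 16 17 18 19 20 21 22 23
G :  0  1  0  1  0  1  0  1  0  1  0  1  0  1  0  1  0  1  0  1  0  1  0  1
G_B(23) = 1.
Stack C, S = {2, 5, 8}:
G(0) = 0
G(1) = mex{} = 0
G(2) = mex{0} = 1
G(3) = mex{0} = 1
G(4) = mex{1} = 0
G(5) = mex{1,0} = 2
G(6) = mex{0,0} = 1
G(7) = mex{2,1} = 0
G(8) = mex{1,1,0} = 2
G(9) = mex{0,0,0} = 1
G(10) = mex{2,2,1} = 0
G(11) = mex{1,1,1} = 0
G(12) = mex{0,0,0} = 1
G(13) = mex{0,2,2} = 1
G(14) = mex{1,1,1} = 0
G(15) = mex{1,0,0} = 2
G(16) = mex{0,0,2} = 1
G(17) = mex{2,1,1} = 0
G(18) = mex{1,1,0} = 2
G(19) = mex{0,0,0} = 1
G(20) = mex{2,2,1} = 0
G(21) = mex{1,1,1} = 0
G(22) = mex{0,0,0} = 1
G(23) = mex{0,2,2} = 1
G(24) = mex{1,1,1} = 0
G(25) = mex{1,0,0} = 2
G_C(25) = 2.
Combined Grundy value = 1 ⊕ 1 ⊕ 2 = 2.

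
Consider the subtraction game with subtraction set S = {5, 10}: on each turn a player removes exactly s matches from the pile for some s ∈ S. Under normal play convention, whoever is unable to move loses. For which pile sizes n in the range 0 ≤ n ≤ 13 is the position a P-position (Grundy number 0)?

0, 1, 2, 3, 4

G(0) = 0
G(1) = mex{} = 0
G(2) = mex{} = 0
G(3) = mex{} = 0
G(4) = mex{} = 0
G(5) = mex{0} = 1
G(6) = mex{0} = 1
G(7) = mex{0} = 1
G(8) = mex{0} = 1
G(9) = mex{0} = 1
G(10) = mex{1,0} = 2
G(11) = mex{1,0} = 2
G(12) = mex{1,0} = 2
G(13) = mex{1,0} = 2
P-positions are exactly the n with G(n) = 0.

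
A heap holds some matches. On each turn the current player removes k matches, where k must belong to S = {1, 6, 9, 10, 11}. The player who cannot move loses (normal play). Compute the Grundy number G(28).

G(0) = 0
G(1) = mex{0} = 1
G(2) = mex{1} = 0
G(3) = mex{0} = 1
G(4) = mex{1} = 0
G(5) = mex{0} = 1
G(6) = mex{1,0} = 2
G(7) = mex{2,1} = 0
G(8) = mex{0,0} = 1
G(9) = mex{1,1,0} = 2
G(10) = mex{2,0,1,0} = 3
G(11) = mex{3,1,0,1,0} = 2
G(12) = mex{2,2,1,0,1} = 3
G(13) = mex{3,0,0,1,0} = 2
G(14) = mex{2,1,1,0,1} = 3
G(15) = mex{3,2,2,1,0} = 4
G(16) = mex{4,3,0,2,1} = 5
G(17) = mex{5,2,1,0,2} = 3
G(18) = mex{3,3,2,1,0} = 4
G(19) = mex{4,2,3,2,1} = 0
G(20) = mex{0,3,2,3,2} = 1
G(21) = mex{1,4,3,2,3} = 0
G(22) = mex{0,5,2,3,2} = 1
G(23) = mex{1,3,3,2,3} = 0
G(24) = mex{0,4,4,3,2} = 1
G(25) = mex{1,0,5,4,3} = 2
G(26) = mex{2,1,3,5,4} = 0
G(27) = mex{0,0,4,3,5} = 1
G(28) = mex{1,1,0,4,3} = 2

2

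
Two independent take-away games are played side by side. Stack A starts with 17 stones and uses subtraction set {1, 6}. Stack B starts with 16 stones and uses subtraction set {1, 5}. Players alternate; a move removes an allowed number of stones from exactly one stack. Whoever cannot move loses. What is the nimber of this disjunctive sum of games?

1

Stack A, S = {1, 6}:
n :  0  1  2  3  4  5  6  7  8  9 10 11 12 13 14 15 16 17
G :  0  1  0  1  0  1  2  0  1  0  1  0  1  2  0  1  0  1
G_A(17) = 1.
Stack B, S = {1, 5}:
n :  0  1  2  3  4  5  6  7  8  9 10 11 12 13 14 15 16
G :  0  1  0  1  0  1  0  1  0  1  0  1  0  1  0  1  0
G_B(16) = 0.
Combined Grundy value = 1 ⊕ 0 = 1.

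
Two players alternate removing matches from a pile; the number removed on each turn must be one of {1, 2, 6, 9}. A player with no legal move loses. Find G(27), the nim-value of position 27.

n :  0  1  2  3  4  5  6  7  8  9 10 11 12 13 14 15 16 17 18 19 20 21 22 23 24 25 26 27
G :  0  1  2  0  1  2  3  0  1  2  0  1  2  3  0  1  2  0  1  2  3  0  1  2  0  1  2  3

3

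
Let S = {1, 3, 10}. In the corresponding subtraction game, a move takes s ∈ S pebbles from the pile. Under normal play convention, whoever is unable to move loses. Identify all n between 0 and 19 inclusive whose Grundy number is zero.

n :  0  1  2  3  4  5  6  7  8  9 10 11 12 13 14 15 16 17 18 19
G :  0  1  0  1  0  1  0  1  0  1  2  3  2  0  1  0  1  0  1  0
P-positions are exactly the n with G(n) = 0.

0, 2, 4, 6, 8, 13, 15, 17, 19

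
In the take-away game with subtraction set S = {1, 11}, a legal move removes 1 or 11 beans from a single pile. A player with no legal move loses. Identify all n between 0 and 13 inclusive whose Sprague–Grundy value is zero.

0, 2, 4, 6, 8, 10, 12

G(0) = 0
G(1) = mex{0} = 1
G(2) = mex{1} = 0
G(3) = mex{0} = 1
G(4) = mex{1} = 0
G(5) = mex{0} = 1
G(6) = mex{1} = 0
G(7) = mex{0} = 1
G(8) = mex{1} = 0
G(9) = mex{0} = 1
G(10) = mex{1} = 0
G(11) = mex{0,0} = 1
G(12) = mex{1,1} = 0
G(13) = mex{0,0} = 1
P-positions are exactly the n with G(n) = 0.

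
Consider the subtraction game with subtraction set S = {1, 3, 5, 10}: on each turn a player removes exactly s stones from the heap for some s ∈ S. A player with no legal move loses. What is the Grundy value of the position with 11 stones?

G(0) = 0
G(1) = mex{0} = 1
G(2) = mex{1} = 0
G(3) = mex{0,0} = 1
G(4) = mex{1,1} = 0
G(5) = mex{0,0,0} = 1
G(6) = mex{1,1,1} = 0
G(7) = mex{0,0,0} = 1
G(8) = mex{1,1,1} = 0
G(9) = mex{0,0,0} = 1
G(10) = mex{1,1,1,0} = 2
G(11) = mex{2,0,0,1} = 3

3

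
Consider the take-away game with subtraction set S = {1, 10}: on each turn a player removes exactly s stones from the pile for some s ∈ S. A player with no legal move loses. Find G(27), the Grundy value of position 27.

1

n :  0  1  2  3  4  5  6  7  8  9 10 11 12 13 14 15 16 17 18 19 20 21 22 23 24 25 26 27
G :  0  1  0  1  0  1  0  1  0  1  2  0  1  0  1  0  1  0  1  0  1  2  0  1  0  1  0  1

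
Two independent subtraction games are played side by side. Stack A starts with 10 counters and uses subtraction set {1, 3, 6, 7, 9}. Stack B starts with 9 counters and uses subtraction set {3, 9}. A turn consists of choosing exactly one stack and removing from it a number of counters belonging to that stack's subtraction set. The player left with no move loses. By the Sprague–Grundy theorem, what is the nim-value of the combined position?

3

Stack A, S = {1, 3, 6, 7, 9}:
G(0) = 0
G(1) = mex{0} = 1
G(2) = mex{1} = 0
G(3) = mex{0,0} = 1
G(4) = mex{1,1} = 0
G(5) = mex{0,0} = 1
G(6) = mex{1,1,0} = 2
G(7) = mex{2,0,1,0} = 3
G(8) = mex{3,1,0,1} = 2
G(9) = mex{2,2,1,0,0} = 3
G(10) = mex{3,3,0,1,1} = 2
G_A(10) = 2.
Stack B, S = {3, 9}:
n : 0 1 2 3 4 5 6 7 8 9
G : 0 0 0 1 1 1 0 0 0 1
G_B(9) = 1.
Combined Grundy value = 2 ⊕ 1 = 3.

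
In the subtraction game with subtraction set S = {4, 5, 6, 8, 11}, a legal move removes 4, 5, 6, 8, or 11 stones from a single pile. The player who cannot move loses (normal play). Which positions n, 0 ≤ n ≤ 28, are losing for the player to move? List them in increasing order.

0, 1, 2, 3, 15, 16, 17, 18

G(0) = 0
G(1) = mex{} = 0
G(2) = mex{} = 0
G(3) = mex{} = 0
G(4) = mex{0} = 1
G(5) = mex{0,0} = 1
G(6) = mex{0,0,0} = 1
G(7) = mex{0,0,0} = 1
G(8) = mex{1,0,0,0} = 2
G(9) = mex{1,1,0,0} = 2
G(10) = mex{1,1,1,0} = 2
G(11) = mex{1,1,1,0,0} = 2
G(12) = mex{2,1,1,1,0} = 3
G(13) = mex{2,2,1,1,0} = 3
G(14) = mex{2,2,2,1,0} = 3
G(15) = mex{2,2,2,1,1} = 0
G(16) = mex{3,2,2,2,1} = 0
G(17) = mex{3,3,2,2,1} = 0
G(18) = mex{3,3,3,2,1} = 0
G(19) = mex{0,3,3,2,2} = 1
G(20) = mex{0,0,3,3,2} = 1
G(21) = mex{0,0,0,3,2} = 1
G(22) = mex{0,0,0,3,2} = 1
G(23) = mex{1,0,0,0,3} = 2
G(24) = mex{1,1,0,0,3} = 2
G(25) = mex{1,1,1,0,3} = 2
G(26) = mex{1,1,1,0,0} = 2
G(27) = mex{2,1,1,1,0} = 3
G(28) = mex{2,2,1,1,0} = 3
P-positions are exactly the n with G(n) = 0.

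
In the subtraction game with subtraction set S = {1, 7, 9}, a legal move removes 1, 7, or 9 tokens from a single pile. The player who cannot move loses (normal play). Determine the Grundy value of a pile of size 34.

0

G(0) = 0
G(1) = mex{0} = 1
G(2) = mex{1} = 0
G(3) = mex{0} = 1
G(4) = mex{1} = 0
G(5) = mex{0} = 1
G(6) = mex{1} = 0
G(7) = mex{0,0} = 1
G(8) = mex{1,1} = 0
G(9) = mex{0,0,0} = 1
G(10) = mex{1,1,1} = 0
G(11) = mex{0,0,0} = 1
G(12) = mex{1,1,1} = 0
G(13) = mex{0,0,0} = 1
G(14) = mex{1,1,1} = 0
G(15) = mex{0,0,0} = 1
G(16) = mex{1,1,1} = 0
G(17) = mex{0,0,0} = 1
G(18) = mex{1,1,1} = 0
G(19) = mex{0,0,0} = 1
G(20) = mex{1,1,1} = 0
G(21) = mex{0,0,0} = 1
G(22) = mex{1,1,1} = 0
G(23) = mex{0,0,0} = 1
G(24) = mex{1,1,1} = 0
G(25) = mex{0,0,0} = 1
G(26) = mex{1,1,1} = 0
G(27) = mex{0,0,0} = 1
G(28) = mex{1,1,1} = 0
G(29) = mex{0,0,0} = 1
G(30) = mex{1,1,1} = 0
G(31) = mex{0,0,0} = 1
G(32) = mex{1,1,1} = 0
G(33) = mex{0,0,0} = 1
G(34) = mex{1,1,1} = 0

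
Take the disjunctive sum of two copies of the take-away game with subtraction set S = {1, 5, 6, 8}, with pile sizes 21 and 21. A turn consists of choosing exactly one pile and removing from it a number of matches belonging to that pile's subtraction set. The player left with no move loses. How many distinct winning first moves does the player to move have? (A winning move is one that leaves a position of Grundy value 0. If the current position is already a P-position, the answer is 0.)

0

All piles use S = {1, 5, 6, 8}:
n :  0  1  2  3  4  5  6  7  8  9 10 11 12 13 14 15 16 17 18 19 20 21
G :  0  1  0  1  0  1  2  3  2  3  2  0  1  0  1  0  1  2  3  2  3  2
Pile A: G(21) = 2.
Pile B: G(21) = 2.
Combined Grundy value = 2 ⊕ 2 = 0.
A winning move leaves total XOR = 0, i.e. changes one component's Grundy value g to g ⊕ X where X is the current total.
Pile A: target g' = 2⊕0 = 2, but every legal move changes the Grundy value (mex property), so 0 moves.
Pile B: target g' = 2⊕0 = 2, but every legal move changes the Grundy value (mex property), so 0 moves.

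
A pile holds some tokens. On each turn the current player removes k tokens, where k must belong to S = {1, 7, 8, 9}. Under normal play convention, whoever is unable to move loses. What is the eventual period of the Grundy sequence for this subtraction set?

G(0) = 0
G(1) = mex{0} = 1
G(2) = mex{1} = 0
G(3) = mex{0} = 1
G(4) = mex{1} = 0
G(5) = mex{0} = 1
G(6) = mex{1} = 0
G(7) = mex{0,0} = 1
G(8) = mex{1,1,0} = 2
G(9) = mex{2,0,1,0} = 3
G(10) = mex{3,1,0,1} = 2
G(11) = mex{2,0,1,0} = 3
G(12) = mex{3,1,0,1} = 2
G(13) = mex{2,0,1,0} = 3
G(14) = mex{3,1,0,1} = 2
G(15) = mex{2,2,1,0} = 3
G(16) = mex{3,3,2,1} = 0
G(17) = mex{0,2,3,2} = 1
G(18) = mex{1,3,2,3} = 0
G(19) = mex{0,2,3,2} = 1
G(20) = mex{1,3,2,3} = 0
G(21) = mex{0,2,3,2} = 1
G(22) = mex{1,3,2,3} = 0
G(23) = mex{0,0,3,2} = 1
G(24) = mex{1,1,0,3} = 2
G(25) = mex{2,0,1,0} = 3
G(26) = mex{3,1,0,1} = 2
G(27) = mex{2,0,1,0} = 3
G(28) = mex{3,1,0,1} = 2
G(29) = mex{2,0,1,0} = 3
G(30) = mex{3,1,0,1} = 2
G(31) = mex{2,2,1,0} = 3
G(32) = mex{3,3,2,1} = 0
G(33) = mex{0,2,3,2} = 1
G(n+16) = G(n) holds for n = 0,…,8 (a full window of length max(S) = 9), so the sequence is purely periodic with period 16.

16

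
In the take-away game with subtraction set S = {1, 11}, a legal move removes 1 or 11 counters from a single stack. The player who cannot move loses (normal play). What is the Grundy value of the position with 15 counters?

n :  0  1  2  3  4  5  6  7  8  9 10 11 12 13 14 15
G :  0  1  0  1  0  1  0  1  0  1  0  1  0  1  0  1

1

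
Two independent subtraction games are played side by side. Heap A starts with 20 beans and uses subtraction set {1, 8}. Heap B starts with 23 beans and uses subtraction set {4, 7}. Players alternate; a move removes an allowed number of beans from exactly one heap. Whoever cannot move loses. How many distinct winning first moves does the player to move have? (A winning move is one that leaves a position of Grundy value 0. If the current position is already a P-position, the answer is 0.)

Heap A, S = {1, 8}:
G(0) = 0
G(1) = mex{0} = 1
G(2) = mex{1} = 0
G(3) = mex{0} = 1
G(4) = mex{1} = 0
G(5) = mex{0} = 1
G(6) = mex{1} = 0
G(7) = mex{0} = 1
G(8) = mex{1,0} = 2
G(9) = mex{2,1} = 0
G(10) = mex{0,0} = 1
G(11) = mex{1,1} = 0
G(12) = mex{0,0} = 1
G(13) = mex{1,1} = 0
G(14) = mex{0,0} = 1
G(15) = mex{1,1} = 0
G(16) = mex{0,2} = 1
G(17) = mex{1,0} = 2
G(18) = mex{2,1} = 0
G(19) = mex{0,0} = 1
G(20) = mex{1,1} = 0
G_A(20) = 0.
Heap B, S = {4, 7}:
n :  0  1  2  3  4  5  6  7  8  9 10 11 12 13 14 15 16 17 18 19 20 21 22 23
G :  0  0  0  0  1  1  1  1  2  2  2  0  0  0  0  1  1  1  1  2  2  2  0  0
G_B(23) = 0.
Combined Grundy value = 0 ⊕ 0 = 0.
A winning move leaves total XOR = 0, i.e. changes one component's Grundy value g to g ⊕ X where X is the current total.
Heap A: target g' = 0⊕0 = 0, but every legal move changes the Grundy value (mex property), so 0 moves.
Heap B: target g' = 0⊕0 = 0, but every legal move changes the Grundy value (mex property), so 0 moves.

0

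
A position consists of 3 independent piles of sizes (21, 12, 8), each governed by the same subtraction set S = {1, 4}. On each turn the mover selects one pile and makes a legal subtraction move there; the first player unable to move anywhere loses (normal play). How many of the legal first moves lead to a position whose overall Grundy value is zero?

0

All piles use S = {1, 4}:
G(0) = 0
G(1) = mex{0} = 1
G(2) = mex{1} = 0
G(3) = mex{0} = 1
G(4) = mex{1,0} = 2
G(5) = mex{2,1} = 0
G(6) = mex{0,0} = 1
G(7) = mex{1,1} = 0
G(8) = mex{0,2} = 1
G(9) = mex{1,0} = 2
G(10) = mex{2,1} = 0
G(11) = mex{0,0} = 1
G(12) = mex{1,1} = 0
G(13) = mex{0,2} = 1
G(14) = mex{1,0} = 2
G(15) = mex{2,1} = 0
G(16) = mex{0,0} = 1
G(17) = mex{1,1} = 0
G(18) = mex{0,2} = 1
G(19) = mex{1,0} = 2
G(20) = mex{2,1} = 0
G(21) = mex{0,0} = 1
Pile A: G(21) = 1.
Pile B: G(12) = 0.
Pile C: G(8) = 1.
Combined Grundy value = 1 ⊕ 0 ⊕ 1 = 0.
A winning move leaves total XOR = 0, i.e. changes one component's Grundy value g to g ⊕ X where X is the current total.
Pile A: target g' = 1⊕0 = 1, but every legal move changes the Grundy value (mex property), so 0 moves.
Pile B: target g' = 0⊕0 = 0, but every legal move changes the Grundy value (mex property), so 0 moves.
Pile C: target g' = 1⊕0 = 1, but every legal move changes the Grundy value (mex property), so 0 moves.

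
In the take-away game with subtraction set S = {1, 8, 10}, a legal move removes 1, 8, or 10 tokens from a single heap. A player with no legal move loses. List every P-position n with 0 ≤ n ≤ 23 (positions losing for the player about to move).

0, 2, 4, 6, 9, 11, 13, 15, 18, 20, 22

G(0) = 0
G(1) = mex{0} = 1
G(2) = mex{1} = 0
G(3) = mex{0} = 1
G(4) = mex{1} = 0
G(5) = mex{0} = 1
G(6) = mex{1} = 0
G(7) = mex{0} = 1
G(8) = mex{1,0} = 2
G(9) = mex{2,1} = 0
G(10) = mex{0,0,0} = 1
G(11) = mex{1,1,1} = 0
G(12) = mex{0,0,0} = 1
G(13) = mex{1,1,1} = 0
G(14) = mex{0,0,0} = 1
G(15) = mex{1,1,1} = 0
G(16) = mex{0,2,0} = 1
G(17) = mex{1,0,1} = 2
G(18) = mex{2,1,2} = 0
G(19) = mex{0,0,0} = 1
G(20) = mex{1,1,1} = 0
G(21) = mex{0,0,0} = 1
G(22) = mex{1,1,1} = 0
G(23) = mex{0,0,0} = 1
P-positions are exactly the n with G(n) = 0.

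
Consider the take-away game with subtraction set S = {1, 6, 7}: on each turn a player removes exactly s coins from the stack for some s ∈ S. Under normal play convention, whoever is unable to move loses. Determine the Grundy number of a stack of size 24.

G(0) = 0
G(1) = mex{0} = 1
G(2) = mex{1} = 0
G(3) = mex{0} = 1
G(4) = mex{1} = 0
G(5) = mex{0} = 1
G(6) = mex{1,0} = 2
G(7) = mex{2,1,0} = 3
G(8) = mex{3,0,1} = 2
G(9) = mex{2,1,0} = 3
G(10) = mex{3,0,1} = 2
G(11) = mex{2,1,0} = 3
G(12) = mex{3,2,1} = 0
G(13) = mex{0,3,2} = 1
G(14) = mex{1,2,3} = 0
G(15) = mex{0,3,2} = 1
G(16) = mex{1,2,3} = 0
G(17) = mex{0,3,2} = 1
G(18) = mex{1,0,3} = 2
G(19) = mex{2,1,0} = 3
G(20) = mex{3,0,1} = 2
G(21) = mex{2,1,0} = 3
G(22) = mex{3,0,1} = 2
G(23) = mex{2,1,0} = 3
G(24) = mex{3,2,1} = 0

0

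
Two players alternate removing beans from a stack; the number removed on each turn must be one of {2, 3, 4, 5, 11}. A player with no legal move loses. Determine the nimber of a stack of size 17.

G(0) = 0
G(1) = mex{} = 0
G(2) = mex{0} = 1
G(3) = mex{0,0} = 1
G(4) = mex{1,0,0} = 2
G(5) = mex{1,1,0,0} = 2
G(6) = mex{2,1,1,0} = 3
G(7) = mex{2,2,1,1} = 0
G(8) = mex{3,2,2,1} = 0
G(9) = mex{0,3,2,2} = 1
G(10) = mex{0,0,3,2} = 1
G(11) = mex{1,0,0,3,0} = 2
G(12) = mex{1,1,0,0,0} = 2
G(13) = mex{2,1,1,0,1} = 3
G(14) = mex{2,2,1,1,1} = 0
G(15) = mex{3,2,2,1,2} = 0
G(16) = mex{0,3,2,2,2} = 1
G(17) = mex{0,0,3,2,3} = 1

1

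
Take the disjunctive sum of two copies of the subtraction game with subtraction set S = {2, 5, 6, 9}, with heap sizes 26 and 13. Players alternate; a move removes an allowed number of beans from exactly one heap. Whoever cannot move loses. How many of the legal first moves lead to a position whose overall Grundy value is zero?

All heaps use S = {2, 5, 6, 9}:
n :  0  1  2  3  4  5  6  7  8  9 10 11 12 13 14 15 16 17 18 19 20 21 22 23 24 25 26
G :  0  0  1  1  0  2  1  3  0  2  1  0  0  1  1  0  2  1  3  0  2  1  0  0  1  1  0
Heap A: G(26) = 0.
Heap B: G(13) = 1.
Combined Grundy value = 0 ⊕ 1 = 1.
A winning move leaves total XOR = 0, i.e. changes one component's Grundy value g to g ⊕ X where X is the current total.
Heap A: need g' = 0⊕1 = 1. Options: 26−2→G=1, 26−5→G=1, 26−6→G=2, 26−9→G=1. Hits: 3.
Heap B: need g' = 1⊕1 = 0. Options: 13−2→G=0, 13−5→G=0, 13−6→G=3, 13−9→G=0. Hits: 3.

6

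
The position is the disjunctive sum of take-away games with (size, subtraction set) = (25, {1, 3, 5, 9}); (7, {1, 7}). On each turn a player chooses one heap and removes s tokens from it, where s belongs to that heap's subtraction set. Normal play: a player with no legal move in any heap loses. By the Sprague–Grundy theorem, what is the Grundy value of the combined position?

0

Heap A, S = {1, 3, 5, 9}:
n :  0  1  2  3  4  5  6  7  8  9 10 11 12 13 14 15 16 17 18 19 20 21 22 23 24 25
G :  0  1  0  1  0  1  0  1  0  1  0  1  0  1  0  1  0  1  0  1  0  1  0  1  0  1
G_A(25) = 1.
Heap B, S = {1, 7}:
G(0) = 0
G(1) = mex{0} = 1
G(2) = mex{1} = 0
G(3) = mex{0} = 1
G(4) = mex{1} = 0
G(5) = mex{0} = 1
G(6) = mex{1} = 0
G(7) = mex{0,0} = 1
G_B(7) = 1.
Combined Grundy value = 1 ⊕ 1 = 0.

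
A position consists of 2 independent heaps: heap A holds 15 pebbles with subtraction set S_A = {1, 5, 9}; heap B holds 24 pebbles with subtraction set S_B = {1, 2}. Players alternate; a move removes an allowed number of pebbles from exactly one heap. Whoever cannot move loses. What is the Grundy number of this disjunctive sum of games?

Heap A, S = {1, 5, 9}:
n :  0  1  2  3  4  5  6  7  8  9 10 11 12 13 14 15
G :  0  1  0  1  0  1  0  1  0  1  0  1  0  1  0  1
G_A(15) = 1.
Heap B, S = {1, 2}:
G(0) = 0
G(1) = mex{0} = 1
G(2) = mex{1,0} = 2
G(3) = mex{2,1} = 0
G(4) = mex{0,2} = 1
G(5) = mex{1,0} = 2
G(6) = mex{2,1} = 0
G(7) = mex{0,2} = 1
G(8) = mex{1,0} = 2
G(9) = mex{2,1} = 0
G(10) = mex{0,2} = 1
G(11) = mex{1,0} = 2
G(12) = mex{2,1} = 0
G(13) = mex{0,2} = 1
G(14) = mex{1,0} = 2
G(15) = mex{2,1} = 0
G(16) = mex{0,2} = 1
G(17) = mex{1,0} = 2
G(18) = mex{2,1} = 0
G(19) = mex{0,2} = 1
G(20) = mex{1,0} = 2
G(21) = mex{2,1} = 0
G(22) = mex{0,2} = 1
G(23) = mex{1,0} = 2
G(24) = mex{2,1} = 0
G_B(24) = 0.
Combined Grundy value = 1 ⊕ 0 = 1.

1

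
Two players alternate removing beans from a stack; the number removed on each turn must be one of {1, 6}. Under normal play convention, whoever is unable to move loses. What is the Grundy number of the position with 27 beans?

2

n :  0  1  2  3  4  5  6  7  8  9 10 11 12 13 14 15 16 17 18 19 20 21 22 23 24 25 26 27
G :  0  1  0  1  0  1  2  0  1  0  1  0  1  2  0  1  0  1  0  1  2  0  1  0  1  0  1  2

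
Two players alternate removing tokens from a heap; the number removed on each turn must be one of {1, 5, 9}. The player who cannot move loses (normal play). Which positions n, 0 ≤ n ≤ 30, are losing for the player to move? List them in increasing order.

G(0) = 0
G(1) = mex{0} = 1
G(2) = mex{1} = 0
G(3) = mex{0} = 1
G(4) = mex{1} = 0
G(5) = mex{0,0} = 1
G(6) = mex{1,1} = 0
G(7) = mex{0,0} = 1
G(8) = mex{1,1} = 0
G(9) = mex{0,0,0} = 1
G(10) = mex{1,1,1} = 0
G(11) = mex{0,0,0} = 1
G(12) = mex{1,1,1} = 0
G(13) = mex{0,0,0} = 1
G(14) = mex{1,1,1} = 0
G(15) = mex{0,0,0} = 1
G(16) = mex{1,1,1} = 0
G(17) = mex{0,0,0} = 1
G(18) = mex{1,1,1} = 0
G(19) = mex{0,0,0} = 1
G(20) = mex{1,1,1} = 0
G(21) = mex{0,0,0} = 1
G(22) = mex{1,1,1} = 0
G(23) = mex{0,0,0} = 1
G(24) = mex{1,1,1} = 0
G(25) = mex{0,0,0} = 1
G(26) = mex{1,1,1} = 0
G(27) = mex{0,0,0} = 1
G(28) = mex{1,1,1} = 0
G(29) = mex{0,0,0} = 1
G(30) = mex{1,1,1} = 0
P-positions are exactly the n with G(n) = 0.

0, 2, 4, 6, 8, 10, 12, 14, 16, 18, 20, 22, 24, 26, 28, 30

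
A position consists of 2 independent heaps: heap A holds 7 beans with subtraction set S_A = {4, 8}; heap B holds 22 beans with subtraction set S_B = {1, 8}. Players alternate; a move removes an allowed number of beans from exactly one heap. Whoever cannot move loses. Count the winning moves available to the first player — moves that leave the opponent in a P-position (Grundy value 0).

3

Heap A, S = {4, 8}:
n : 0 1 2 3 4 5 6 7
G : 0 0 0 0 1 1 1 1
G_A(7) = 1.
Heap B, S = {1, 8}:
n :  0  1  2  3  4  5  6  7  8  9 10 11 12 13 14 15 16 17 18 19 20 21 22
G :  0  1  0  1  0  1  0  1  2  0  1  0  1  0  1  0  1  2  0  1  0  1  0
G_B(22) = 0.
Combined Grundy value = 1 ⊕ 0 = 1.
A winning move leaves total XOR = 0, i.e. changes one component's Grundy value g to g ⊕ X where X is the current total.
Heap A: need g' = 1⊕1 = 0. Options: 7−4→G=0. Hits: 1.
Heap B: need g' = 0⊕1 = 1. Options: 22−1→G=1, 22−8→G=1. Hits: 2.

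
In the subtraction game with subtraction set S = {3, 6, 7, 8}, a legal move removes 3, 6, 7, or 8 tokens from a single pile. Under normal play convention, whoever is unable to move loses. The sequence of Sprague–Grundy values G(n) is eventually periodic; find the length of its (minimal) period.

11

G(0) = 0
G(1) = mex{} = 0
G(2) = mex{} = 0
G(3) = mex{0} = 1
G(4) = mex{0} = 1
G(5) = mex{0} = 1
G(6) = mex{1,0} = 2
G(7) = mex{1,0,0} = 2
G(8) = mex{1,0,0,0} = 2
G(9) = mex{2,1,0,0} = 3
G(10) = mex{2,1,1,0} = 3
G(11) = mex{2,1,1,1} = 0
G(12) = mex{3,2,1,1} = 0
G(13) = mex{3,2,2,1} = 0
G(14) = mex{0,2,2,2} = 1
G(15) = mex{0,3,2,2} = 1
G(16) = mex{0,3,3,2} = 1
G(17) = mex{1,0,3,3} = 2
G(18) = mex{1,0,0,3} = 2
G(19) = mex{1,0,0,0} = 2
G(20) = mex{2,1,0,0} = 3
G(21) = mex{2,1,1,0} = 3
G(22) = mex{2,1,1,1} = 0
G(23) = mex{3,2,1,1} = 0
G(n+11) = G(n) holds for n = 0,…,7 (a full window of length max(S) = 8), so the sequence is purely periodic with period 11.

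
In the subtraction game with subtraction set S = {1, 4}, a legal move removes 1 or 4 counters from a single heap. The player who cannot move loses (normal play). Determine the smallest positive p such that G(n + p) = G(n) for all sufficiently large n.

n :  0  1  2  3  4  5  6  7  8  9 10 11 12 13 14
G :  0  1  0  1  2  0  1  0  1  2  0  1  0  1  2
G(n+5) = G(n) holds for n = 0,…,3 (a full window of length max(S) = 4), so the sequence is purely periodic with period 5.

5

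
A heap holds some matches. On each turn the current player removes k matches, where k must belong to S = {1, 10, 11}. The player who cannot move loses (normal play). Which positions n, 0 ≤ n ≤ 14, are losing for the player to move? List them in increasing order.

G(0) = 0
G(1) = mex{0} = 1
G(2) = mex{1} = 0
G(3) = mex{0} = 1
G(4) = mex{1} = 0
G(5) = mex{0} = 1
G(6) = mex{1} = 0
G(7) = mex{0} = 1
G(8) = mex{1} = 0
G(9) = mex{0} = 1
G(10) = mex{1,0} = 2
G(11) = mex{2,1,0} = 3
G(12) = mex{3,0,1} = 2
G(13) = mex{2,1,0} = 3
G(14) = mex{3,0,1} = 2
P-positions are exactly the n with G(n) = 0.

0, 2, 4, 6, 8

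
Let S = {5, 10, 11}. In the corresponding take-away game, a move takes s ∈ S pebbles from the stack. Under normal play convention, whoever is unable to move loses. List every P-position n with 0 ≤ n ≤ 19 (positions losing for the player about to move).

0, 1, 2, 3, 4, 16, 17, 18, 19

n :  0  1  2  3  4  5  6  7  8  9 10 11 12 13 14 15 16 17 18 19
G :  0  0  0  0  0  1  1  1  1  1  2  2  2  2  2  3  0  0  0  0
P-positions are exactly the n with G(n) = 0.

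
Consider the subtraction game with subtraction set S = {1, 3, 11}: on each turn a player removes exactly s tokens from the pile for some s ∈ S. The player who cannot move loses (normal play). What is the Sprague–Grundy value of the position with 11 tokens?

1

G(0) = 0
G(1) = mex{0} = 1
G(2) = mex{1} = 0
G(3) = mex{0,0} = 1
G(4) = mex{1,1} = 0
G(5) = mex{0,0} = 1
G(6) = mex{1,1} = 0
G(7) = mex{0,0} = 1
G(8) = mex{1,1} = 0
G(9) = mex{0,0} = 1
G(10) = mex{1,1} = 0
G(11) = mex{0,0,0} = 1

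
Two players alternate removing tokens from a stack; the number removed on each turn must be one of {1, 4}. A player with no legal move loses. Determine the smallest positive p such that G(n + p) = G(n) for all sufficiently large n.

n :  0  1  2  3  4  5  6  7  8  9 10 11 12 13 14
G :  0  1  0  1  2  0  1  0  1  2  0  1  0  1  2
G(n+5) = G(n) holds for n = 0,…,3 (a full window of length max(S) = 4), so the sequence is purely periodic with period 5.

5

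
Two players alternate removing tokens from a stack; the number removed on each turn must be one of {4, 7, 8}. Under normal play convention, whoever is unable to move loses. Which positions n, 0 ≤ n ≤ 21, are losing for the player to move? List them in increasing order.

0, 1, 2, 3, 12, 13, 14, 15

G(0) = 0
G(1) = mex{} = 0
G(2) = mex{} = 0
G(3) = mex{} = 0
G(4) = mex{0} = 1
G(5) = mex{0} = 1
G(6) = mex{0} = 1
G(7) = mex{0,0} = 1
G(8) = mex{1,0,0} = 2
G(9) = mex{1,0,0} = 2
G(10) = mex{1,0,0} = 2
G(11) = mex{1,1,0} = 2
G(12) = mex{2,1,1} = 0
G(13) = mex{2,1,1} = 0
G(14) = mex{2,1,1} = 0
G(15) = mex{2,2,1} = 0
G(16) = mex{0,2,2} = 1
G(17) = mex{0,2,2} = 1
G(18) = mex{0,2,2} = 1
G(19) = mex{0,0,2} = 1
G(20) = mex{1,0,0} = 2
G(21) = mex{1,0,0} = 2
P-positions are exactly the n with G(n) = 0.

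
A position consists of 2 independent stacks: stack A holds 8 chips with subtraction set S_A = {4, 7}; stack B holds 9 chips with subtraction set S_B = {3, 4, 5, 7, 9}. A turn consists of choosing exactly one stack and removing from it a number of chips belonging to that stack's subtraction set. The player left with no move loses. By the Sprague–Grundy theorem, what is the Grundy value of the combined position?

Stack A, S = {4, 7}:
G(0) = 0
G(1) = mex{} = 0
G(2) = mex{} = 0
G(3) = mex{} = 0
G(4) = mex{0} = 1
G(5) = mex{0} = 1
G(6) = mex{0} = 1
G(7) = mex{0,0} = 1
G(8) = mex{1,0} = 2
G_A(8) = 2.
Stack B, S = {3, 4, 5, 7, 9}:
G(0) = 0
G(1) = mex{} = 0
G(2) = mex{} = 0
G(3) = mex{0} = 1
G(4) = mex{0,0} = 1
G(5) = mex{0,0,0} = 1
G(6) = mex{1,0,0} = 2
G(7) = mex{1,1,0,0} = 2
G(8) = mex{1,1,1,0} = 2
G(9) = mex{2,1,1,0,0} = 3
G_B(9) = 3.
Combined Grundy value = 2 ⊕ 3 = 1.

1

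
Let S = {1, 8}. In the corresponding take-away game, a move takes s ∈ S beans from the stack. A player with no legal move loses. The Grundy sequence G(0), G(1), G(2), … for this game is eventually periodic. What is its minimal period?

n :  0  1  2  3  4  5  6  7  8  9 10 11 12 13 14 15 16 17 18 19
G :  0  1  0  1  0  1  0  1  2  0  1  0  1  0  1  0  1  2  0  1
G(n+9) = G(n) holds for n = 0,…,7 (a full window of length max(S) = 8), so the sequence is purely periodic with period 9.

9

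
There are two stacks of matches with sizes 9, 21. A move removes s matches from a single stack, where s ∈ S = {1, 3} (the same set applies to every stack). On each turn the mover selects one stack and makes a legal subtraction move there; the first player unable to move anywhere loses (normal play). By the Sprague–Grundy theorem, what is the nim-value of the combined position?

0

All stacks use S = {1, 3}:
n :  0  1  2  3  4  5  6  7  8  9 10 11 12 13 14 15 16 17 18 19 20 21
G :  0  1  0  1  0  1  0  1  0  1  0  1  0  1  0  1  0  1  0  1  0  1
Stack A: G(9) = 1.
Stack B: G(21) = 1.
Combined Grundy value = 1 ⊕ 1 = 0.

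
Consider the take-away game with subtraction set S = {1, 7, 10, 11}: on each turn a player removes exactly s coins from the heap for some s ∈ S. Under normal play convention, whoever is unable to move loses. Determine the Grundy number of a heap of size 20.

0

n :  0  1  2  3  4  5  6  7  8  9 10 11 12 13 14 15 16 17 18 19 20
G :  0  1  0  1  0  1  0  1  0  1  2  3  2  3  2  3  2  3  2  3  0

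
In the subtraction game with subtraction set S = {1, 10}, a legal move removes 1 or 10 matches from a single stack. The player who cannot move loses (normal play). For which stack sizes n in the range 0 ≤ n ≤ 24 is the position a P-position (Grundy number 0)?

0, 2, 4, 6, 8, 11, 13, 15, 17, 19, 22, 24

G(0) = 0
G(1) = mex{0} = 1
G(2) = mex{1} = 0
G(3) = mex{0} = 1
G(4) = mex{1} = 0
G(5) = mex{0} = 1
G(6) = mex{1} = 0
G(7) = mex{0} = 1
G(8) = mex{1} = 0
G(9) = mex{0} = 1
G(10) = mex{1,0} = 2
G(11) = mex{2,1} = 0
G(12) = mex{0,0} = 1
G(13) = mex{1,1} = 0
G(14) = mex{0,0} = 1
G(15) = mex{1,1} = 0
G(16) = mex{0,0} = 1
G(17) = mex{1,1} = 0
G(18) = mex{0,0} = 1
G(19) = mex{1,1} = 0
G(20) = mex{0,2} = 1
G(21) = mex{1,0} = 2
G(22) = mex{2,1} = 0
G(23) = mex{0,0} = 1
G(24) = mex{1,1} = 0
P-positions are exactly the n with G(n) = 0.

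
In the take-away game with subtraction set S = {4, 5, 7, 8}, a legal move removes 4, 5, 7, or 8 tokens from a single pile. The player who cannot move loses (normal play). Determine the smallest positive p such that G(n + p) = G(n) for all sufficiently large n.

12

n :  0  1  2  3  4  5  6  7  8  9 10 11 12 13 14 15 16 17 18 19 20 21 22 23 24 25
G :  0  0  0  0  1  1  1  1  2  2  2  2  0  0  0  0  1  1  1  1  2  2  2  2  0  0
G(n+12) = G(n) holds for n = 0,…,7 (a full window of length max(S) = 8), so the sequence is purely periodic with period 12.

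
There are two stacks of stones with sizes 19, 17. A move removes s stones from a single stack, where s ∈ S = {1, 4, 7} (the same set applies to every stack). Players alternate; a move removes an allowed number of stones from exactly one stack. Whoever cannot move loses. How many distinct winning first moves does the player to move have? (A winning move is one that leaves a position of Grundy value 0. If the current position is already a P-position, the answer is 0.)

All stacks use S = {1, 4, 7}:
G(0) = 0
G(1) = mex{0} = 1
G(2) = mex{1} = 0
G(3) = mex{0} = 1
G(4) = mex{1,0} = 2
G(5) = mex{2,1} = 0
G(6) = mex{0,0} = 1
G(7) = mex{1,1,0} = 2
G(8) = mex{2,2,1} = 0
G(9) = mex{0,0,0} = 1
G(10) = mex{1,1,1} = 0
G(11) = mex{0,2,2} = 1
G(12) = mex{1,0,0} = 2
G(13) = mex{2,1,1} = 0
G(14) = mex{0,0,2} = 1
G(15) = mex{1,1,0} = 2
G(16) = mex{2,2,1} = 0
G(17) = mex{0,0,0} = 1
G(18) = mex{1,1,1} = 0
G(19) = mex{0,2,2} = 1
Stack A: G(19) = 1.
Stack B: G(17) = 1.
Combined Grundy value = 1 ⊕ 1 = 0.
A winning move leaves total XOR = 0, i.e. changes one component's Grundy value g to g ⊕ X where X is the current total.
Stack A: target g' = 1⊕0 = 1, but every legal move changes the Grundy value (mex property), so 0 moves.
Stack B: target g' = 1⊕0 = 1, but every legal move changes the Grundy value (mex property), so 0 moves.

0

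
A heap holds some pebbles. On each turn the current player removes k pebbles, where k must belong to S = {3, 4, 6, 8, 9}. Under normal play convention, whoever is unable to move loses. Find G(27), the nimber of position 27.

G(0) = 0
G(1) = mex{} = 0
G(2) = mex{} = 0
G(3) = mex{0} = 1
G(4) = mex{0,0} = 1
G(5) = mex{0,0} = 1
G(6) = mex{1,0,0} = 2
G(7) = mex{1,1,0} = 2
G(8) = mex{1,1,0,0} = 2
G(9) = mex{2,1,1,0,0} = 3
G(10) = mex{2,2,1,0,0} = 3
G(11) = mex{2,2,1,1,0} = 3
G(12) = mex{3,2,2,1,1} = 0
G(13) = mex{3,3,2,1,1} = 0
G(14) = mex{3,3,2,2,1} = 0
G(15) = mex{0,3,3,2,2} = 1
G(16) = mex{0,0,3,2,2} = 1
G(17) = mex{0,0,3,3,2} = 1
G(18) = mex{1,0,0,3,3} = 2
G(19) = mex{1,1,0,3,3} = 2
G(20) = mex{1,1,0,0,3} = 2
G(21) = mex{2,1,1,0,0} = 3
G(22) = mex{2,2,1,0,0} = 3
G(23) = mex{2,2,1,1,0} = 3
G(24) = mex{3,2,2,1,1} = 0
G(25) = mex{3,3,2,1,1} = 0
G(26) = mex{3,3,2,2,1} = 0
G(27) = mex{0,3,3,2,2} = 1

1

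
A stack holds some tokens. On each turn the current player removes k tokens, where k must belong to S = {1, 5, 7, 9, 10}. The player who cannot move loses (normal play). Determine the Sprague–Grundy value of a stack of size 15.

G(0) = 0
G(1) = mex{0} = 1
G(2) = mex{1} = 0
G(3) = mex{0} = 1
G(4) = mex{1} = 0
G(5) = mex{0,0} = 1
G(6) = mex{1,1} = 0
G(7) = mex{0,0,0} = 1
G(8) = mex{1,1,1} = 0
G(9) = mex{0,0,0,0} = 1
G(10) = mex{1,1,1,1,0} = 2
G(11) = mex{2,0,0,0,1} = 3
G(12) = mex{3,1,1,1,0} = 2
G(13) = mex{2,0,0,0,1} = 3
G(14) = mex{3,1,1,1,0} = 2
G(15) = mex{2,2,0,0,1} = 3

3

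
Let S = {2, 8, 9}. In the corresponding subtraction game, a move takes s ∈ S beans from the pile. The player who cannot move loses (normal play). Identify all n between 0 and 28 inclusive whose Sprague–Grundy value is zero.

n :  0  1  2  3  4  5  6  7  8  9 10 11 12 13 14 15 16 17 18 19 20 21 22 23 24 25 26 27 28
G :  0  0  1  1  0  0  1  1  2  2  3  0  2  1  3  0  0  1  1  2  3  0  0  1  1  2  0  0  1
P-positions are exactly the n with G(n) = 0.

0, 1, 4, 5, 11, 15, 16, 21, 22, 26, 27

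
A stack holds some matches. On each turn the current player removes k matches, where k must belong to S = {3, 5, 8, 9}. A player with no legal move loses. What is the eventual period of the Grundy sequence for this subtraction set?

n :  0  1  2  3  4  5  6  7  8  9 10 11 12 13 14 15 16 17 18 19 20 21 22 23 24 25
G :  0  0  0  1  1  1  2  2  2  3  3  3  0  0  0  1  1  1  2  2  2  3  3  3  0  0
G(n+12) = G(n) holds for n = 0,…,8 (a full window of length max(S) = 9), so the sequence is purely periodic with period 12.

12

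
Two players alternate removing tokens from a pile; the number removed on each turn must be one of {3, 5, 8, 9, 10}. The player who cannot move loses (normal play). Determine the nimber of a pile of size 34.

2

G(0) = 0
G(1) = mex{} = 0
G(2) = mex{} = 0
G(3) = mex{0} = 1
G(4) = mex{0} = 1
G(5) = mex{0,0} = 1
G(6) = mex{1,0} = 2
G(7) = mex{1,0} = 2
G(8) = mex{1,1,0} = 2
G(9) = mex{2,1,0,0} = 3
G(10) = mex{2,1,0,0,0} = 3
G(11) = mex{2,2,1,0,0} = 3
G(12) = mex{3,2,1,1,0} = 4
G(13) = mex{3,2,1,1,1} = 0
G(14) = mex{3,3,2,1,1} = 0
G(15) = mex{4,3,2,2,1} = 0
G(16) = mex{0,3,2,2,2} = 1
G(17) = mex{0,4,3,2,2} = 1
G(18) = mex{0,0,3,3,2} = 1
G(19) = mex{1,0,3,3,3} = 2
G(20) = mex{1,0,4,3,3} = 2
G(21) = mex{1,1,0,4,3} = 2
G(22) = mex{2,1,0,0,4} = 3
G(23) = mex{2,1,0,0,0} = 3
G(24) = mex{2,2,1,0,0} = 3
G(25) = mex{3,2,1,1,0} = 4
G(26) = mex{3,2,1,1,1} = 0
G(27) = mex{3,3,2,1,1} = 0
G(28) = mex{4,3,2,2,1} = 0
G(29) = mex{0,3,2,2,2} = 1
G(30) = mex{0,4,3,2,2} = 1
G(31) = mex{0,0,3,3,2} = 1
G(32) = mex{1,0,3,3,3} = 2
G(33) = mex{1,0,4,3,3} = 2
G(34) = mex{1,1,0,4,3} = 2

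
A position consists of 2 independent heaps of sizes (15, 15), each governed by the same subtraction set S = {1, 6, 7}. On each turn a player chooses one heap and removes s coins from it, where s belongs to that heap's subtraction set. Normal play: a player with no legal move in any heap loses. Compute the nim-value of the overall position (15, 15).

All heaps use S = {1, 6, 7}:
n :  0  1  2  3  4  5  6  7  8  9 10 11 12 13 14 15
G :  0  1  0  1  0  1  2  3  2  3  2  3  0  1  0  1
Heap A: G(15) = 1.
Heap B: G(15) = 1.
Combined Grundy value = 1 ⊕ 1 = 0.

0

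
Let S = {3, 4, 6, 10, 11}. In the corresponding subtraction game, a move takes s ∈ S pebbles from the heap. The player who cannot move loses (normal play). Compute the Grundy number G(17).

n :  0  1  2  3  4  5  6  7  8  9 10 11 12 13 14 15 16 17
G :  0  0  0  1  1  1  2  2  2  0  3  3  1  4  0  2  0  1

1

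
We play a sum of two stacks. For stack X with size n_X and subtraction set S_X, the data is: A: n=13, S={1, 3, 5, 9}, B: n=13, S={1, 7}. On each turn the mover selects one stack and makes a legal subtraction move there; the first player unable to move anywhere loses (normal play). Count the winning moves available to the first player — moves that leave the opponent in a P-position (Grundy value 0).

Stack A, S = {1, 3, 5, 9}:
n :  0  1  2  3  4  5  6  7  8  9 10 11 12 13
G :  0  1  0  1  0  1  0  1  0  1  0  1  0  1
G_A(13) = 1.
Stack B, S = {1, 7}:
n :  0  1  2  3  4  5  6  7  8  9 10 11 12 13
G :  0  1  0  1  0  1  0  1  0  1  0  1  0  1
G_B(13) = 1.
Combined Grundy value = 1 ⊕ 1 = 0.
A winning move leaves total XOR = 0, i.e. changes one component's Grundy value g to g ⊕ X where X is the current total.
Stack A: target g' = 1⊕0 = 1, but every legal move changes the Grundy value (mex property), so 0 moves.
Stack B: target g' = 1⊕0 = 1, but every legal move changes the Grundy value (mex property), so 0 moves.

0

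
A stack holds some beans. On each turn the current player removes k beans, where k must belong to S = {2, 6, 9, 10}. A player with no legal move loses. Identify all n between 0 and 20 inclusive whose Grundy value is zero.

0, 1, 4, 5, 8, 12, 16, 19, 20

G(0) = 0
G(1) = mex{} = 0
G(2) = mex{0} = 1
G(3) = mex{0} = 1
G(4) = mex{1} = 0
G(5) = mex{1} = 0
G(6) = mex{0,0} = 1
G(7) = mex{0,0} = 1
G(8) = mex{1,1} = 0
G(9) = mex{1,1,0} = 2
G(10) = mex{0,0,0,0} = 1
G(11) = mex{2,0,1,0} = 3
G(12) = mex{1,1,1,1} = 0
G(13) = mex{3,1,0,1} = 2
G(14) = mex{0,0,0,0} = 1
G(15) = mex{2,2,1,0} = 3
G(16) = mex{1,1,1,1} = 0
G(17) = mex{3,3,0,1} = 2
G(18) = mex{0,0,2,0} = 1
G(19) = mex{2,2,1,2} = 0
G(20) = mex{1,1,3,1} = 0
P-positions are exactly the n with G(n) = 0.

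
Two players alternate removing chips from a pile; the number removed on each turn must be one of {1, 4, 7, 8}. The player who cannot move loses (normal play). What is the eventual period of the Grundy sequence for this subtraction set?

25

n :  0  1  2  3  4  5  6  7  8  9 10 11 12 13 14 15 16 17 18 19 20 21 22 23 24 25 26 27 28 29 30 31 32 33 34 35 36 37 38 39 40 41 42 43 44 45 46 47 48 49 50 51
G :  0  1  0  1  2  0  1  2  3  2  3  0  1  3  0  1  0  1  2  3  2  4  3  2  3  0  1  0  1  2  0  1  2  3  2  3  0  1  3  0  1  0  1  2  3  2  4  3  2  3  0  1
G(n+25) = G(n) holds for n = 0,…,7 (a full window of length max(S) = 8), so the sequence is purely periodic with period 25.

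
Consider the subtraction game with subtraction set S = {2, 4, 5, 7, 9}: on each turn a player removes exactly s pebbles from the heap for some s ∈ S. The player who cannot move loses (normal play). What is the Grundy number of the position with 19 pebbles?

4

G(0) = 0
G(1) = mex{} = 0
G(2) = mex{0} = 1
G(3) = mex{0} = 1
G(4) = mex{1,0} = 2
G(5) = mex{1,0,0} = 2
G(6) = mex{2,1,0} = 3
G(7) = mex{2,1,1,0} = 3
G(8) = mex{3,2,1,0} = 4
G(9) = mex{3,2,2,1,0} = 4
G(10) = mex{4,3,2,1,0} = 5
G(11) = mex{4,3,3,2,1} = 0
G(12) = mex{5,4,3,2,1} = 0
G(13) = mex{0,4,4,3,2} = 1
G(14) = mex{0,5,4,3,2} = 1
G(15) = mex{1,0,5,4,3} = 2
G(16) = mex{1,0,0,4,3} = 2
G(17) = mex{2,1,0,5,4} = 3
G(18) = mex{2,1,1,0,4} = 3
G(19) = mex{3,2,1,0,5} = 4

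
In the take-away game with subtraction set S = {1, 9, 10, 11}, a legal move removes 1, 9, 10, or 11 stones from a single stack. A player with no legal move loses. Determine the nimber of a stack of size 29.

n :  0  1  2  3  4  5  6  7  8  9 10 11 12 13 14 15 16 17 18 19 20 21 22 23 24 25 26 27 28 29
G :  0  1  0  1  0  1  0  1  0  1  2  3  2  3  2  3  2  3  2  3  0  1  0  1  0  1  0  1  0  1

1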